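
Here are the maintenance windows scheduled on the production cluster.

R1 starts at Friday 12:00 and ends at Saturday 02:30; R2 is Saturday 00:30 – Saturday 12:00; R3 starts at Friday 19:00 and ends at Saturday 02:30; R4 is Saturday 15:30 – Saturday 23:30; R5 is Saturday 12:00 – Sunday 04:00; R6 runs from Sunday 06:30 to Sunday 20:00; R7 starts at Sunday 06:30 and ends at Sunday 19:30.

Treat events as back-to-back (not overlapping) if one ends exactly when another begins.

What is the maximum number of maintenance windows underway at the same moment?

Sort all start/end points and keep a running count:
Friday 12:00 start R1 → 1
Friday 19:00 start R3 → 2
Saturday 00:30 start R2 → 3
Saturday 02:30 end R1 → 2
Saturday 02:30 end R3 → 1
Saturday 12:00 end R2 → 0
Saturday 12:00 start R5 → 1
Saturday 15:30 start R4 → 2
Saturday 23:30 end R4 → 1
Sunday 04:00 end R5 → 0
Sunday 06:30 start R6 → 1
Sunday 06:30 start R7 → 2
Sunday 19:30 end R7 → 1
Sunday 20:00 end R6 → 0
Peak is 3, at Saturday 00:30 (R1, R2, R3).

3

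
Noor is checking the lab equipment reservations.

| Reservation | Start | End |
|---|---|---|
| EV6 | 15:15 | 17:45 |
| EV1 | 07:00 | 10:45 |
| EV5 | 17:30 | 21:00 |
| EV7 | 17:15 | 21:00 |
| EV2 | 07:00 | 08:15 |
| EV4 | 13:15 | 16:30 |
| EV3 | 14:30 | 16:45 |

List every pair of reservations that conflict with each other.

EV1 & EV2, EV3 & EV4, EV3 & EV6, EV4 & EV6, EV5 & EV6, EV5 & EV7, EV6 & EV7

Check each pair: they overlap iff neither finishes before the other starts.
Sorted by start: EV1, EV2, EV4, EV3, EV6, EV7, EV5.
EV2 starts before EV1 ends → EV1 and EV2 overlap.
EV4 starts after EV1 ends, so EV1 has no further overlaps.
EV4 starts after EV2 ends, so EV2 has no further overlaps.
EV3 starts before EV4 ends → EV4 and EV3 overlap.
EV6 starts before EV4 ends → EV4 and EV6 overlap.
EV7 starts after EV4 ends, so EV4 has no further overlaps.
EV6 starts before EV3 ends → EV3 and EV6 overlap.
EV7 starts after EV3 ends, so EV3 has no further overlaps.
EV7 starts before EV6 ends → EV6 and EV7 overlap.
EV5 starts before EV6 ends → EV6 and EV5 overlap.
EV5 starts before EV7 ends → EV7 and EV5 overlap.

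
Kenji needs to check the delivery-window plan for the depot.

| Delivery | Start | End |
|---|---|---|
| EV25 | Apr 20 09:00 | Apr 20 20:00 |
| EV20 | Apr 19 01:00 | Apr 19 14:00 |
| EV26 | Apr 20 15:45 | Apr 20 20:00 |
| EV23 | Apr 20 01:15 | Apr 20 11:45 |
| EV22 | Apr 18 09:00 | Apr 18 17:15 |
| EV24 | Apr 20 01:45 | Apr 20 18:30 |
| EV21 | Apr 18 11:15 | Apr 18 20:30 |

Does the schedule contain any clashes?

Yes

Check each pair: they overlap iff neither finishes before the other starts.
Sorted by start: EV22, EV21, EV20, EV23, EV24, EV25, EV26.
EV21 starts before EV22 ends → EV22 and EV21 overlap.
That's a conflict, so the schedule is not conflict-free.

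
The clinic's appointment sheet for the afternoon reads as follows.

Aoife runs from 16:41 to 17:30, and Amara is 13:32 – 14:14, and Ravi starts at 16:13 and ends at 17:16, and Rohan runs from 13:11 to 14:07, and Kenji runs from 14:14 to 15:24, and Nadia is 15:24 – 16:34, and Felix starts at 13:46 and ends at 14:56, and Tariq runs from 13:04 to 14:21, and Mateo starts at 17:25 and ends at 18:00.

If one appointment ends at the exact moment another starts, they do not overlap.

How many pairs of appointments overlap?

Two intervals overlap when each starts before the other ends.
Sorted by start: Tariq, Rohan, Amara, Felix, Kenji, Nadia, Ravi, Aoife, Mateo.
Rohan starts before Tariq ends → Tariq and Rohan overlap.
Amara starts before Tariq ends → Tariq and Amara overlap.
Felix starts before Tariq ends → Tariq and Felix overlap.
Kenji starts before Tariq ends → Tariq and Kenji overlap.
Nadia starts after Tariq ends — done with Tariq.
Amara starts before Rohan ends → Rohan and Amara overlap.
Felix starts before Rohan ends → Rohan and Felix overlap.
Kenji starts after Rohan ends — done with Rohan.
Felix starts before Amara ends → Amara and Felix overlap.
Kenji starts exactly when Amara ends (back-to-back, no overlap) — done with Amara.
Kenji starts before Felix ends → Felix and Kenji overlap.
Nadia starts after Felix ends — done with Felix.
Nadia starts exactly when Kenji ends (back-to-back, no overlap) — done with Kenji.
Ravi starts before Nadia ends → Nadia and Ravi overlap.
Aoife starts after Nadia ends — done with Nadia.
Aoife starts before Ravi ends → Ravi and Aoife overlap.
Mateo starts after Ravi ends.
Mateo starts before Aoife ends → Aoife and Mateo overlap.
Overlapping pairs: Amara & Felix, Amara & Rohan, Amara & Tariq, Aoife & Mateo, Aoife & Ravi, Felix & Kenji, Felix & Rohan, Felix & Tariq, Kenji & Tariq, Nadia & Ravi, Rohan & Tariq — 11 in total.

11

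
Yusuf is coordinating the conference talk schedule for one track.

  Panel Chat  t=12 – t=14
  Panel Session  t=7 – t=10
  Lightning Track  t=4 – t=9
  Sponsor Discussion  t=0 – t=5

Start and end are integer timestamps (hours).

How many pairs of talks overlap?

2

Check each pair: they overlap iff neither finishes before the other starts.
Sorted by start: Sponsor Discussion, Lightning Track, Panel Session, Panel Chat.
Lightning Track starts before Sponsor Discussion ends → Sponsor Discussion and Lightning Track overlap.
Panel Session starts after Sponsor Discussion ends — done with Sponsor Discussion.
Panel Session starts before Lightning Track ends → Lightning Track and Panel Session overlap.
Panel Chat starts after Lightning Track ends.
Panel Chat starts after Panel Session ends.
Overlapping pairs: Lightning Track & Panel Session, Lightning Track & Sponsor Discussion — 2 in total.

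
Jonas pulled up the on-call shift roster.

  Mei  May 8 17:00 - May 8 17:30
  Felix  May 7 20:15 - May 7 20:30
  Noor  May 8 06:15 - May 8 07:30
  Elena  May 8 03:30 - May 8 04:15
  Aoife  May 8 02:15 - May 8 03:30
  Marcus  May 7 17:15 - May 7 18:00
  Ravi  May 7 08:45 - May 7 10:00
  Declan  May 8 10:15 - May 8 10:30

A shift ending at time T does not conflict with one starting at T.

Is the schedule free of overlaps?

Sorted by start: Ravi, Marcus, Felix, Aoife, Elena, Noor, Declan, Mei.
Marcus starts after Ravi ends; Ravi is clear from here.
Felix starts after Marcus ends; Marcus is clear from here.
Aoife starts after Felix ends; Felix is clear from here.
Elena starts exactly when Aoife ends (back-to-back, no overlap); Aoife is clear from here.
Noor starts after Elena ends; Elena is clear from here.
Declan starts after Noor ends; Noor is clear from here.
Mei starts after Declan ends.
Every pair is clear; the schedule has no overlaps.

Yes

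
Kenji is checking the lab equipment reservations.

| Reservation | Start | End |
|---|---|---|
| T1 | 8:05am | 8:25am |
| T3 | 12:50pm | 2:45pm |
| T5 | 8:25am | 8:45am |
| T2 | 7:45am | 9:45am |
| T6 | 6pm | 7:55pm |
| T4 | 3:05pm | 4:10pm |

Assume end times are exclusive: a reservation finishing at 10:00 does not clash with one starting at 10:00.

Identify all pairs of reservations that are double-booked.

T1 & T2, T2 & T5

Two intervals overlap when each starts before the other ends.
Sorted by start: T2, T1, T5, T3, T4, T6.
T1 starts before T2 ends → T2 and T1 overlap.
T5 starts before T2 ends → T2 and T5 overlap.
T3 starts after T2 ends — done with T2.
T5 starts exactly when T1 ends (back-to-back, no overlap) — done with T1.
T3 starts after T5 ends — done with T5.
T4 starts after T3 ends — done with T3.
T6 starts after T4 ends.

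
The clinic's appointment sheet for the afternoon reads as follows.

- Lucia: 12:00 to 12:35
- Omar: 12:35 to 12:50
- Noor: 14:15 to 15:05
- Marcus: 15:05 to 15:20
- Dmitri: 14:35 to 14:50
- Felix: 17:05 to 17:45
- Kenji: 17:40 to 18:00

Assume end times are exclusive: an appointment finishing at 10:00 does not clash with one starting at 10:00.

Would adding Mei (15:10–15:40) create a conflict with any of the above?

Lucia: ends 12:35 at or before Mei starts 15:10 → clear.
Omar: ends 12:50 at or before Mei starts 15:10 → clear.
Noor: ends 15:05 at or before Mei starts 15:10 → clear.
Dmitri: ends 14:50 at or before Mei starts 15:10 → clear.
Marcus: starts 15:05 before Mei ends 15:40, and ends 15:20 after Mei starts 15:10 → overlap.
Felix: starts 17:05 at or after Mei ends 15:40 → clear.
Kenji: starts 17:40 at or after Mei ends 15:40 → clear.
Mei overlaps Marcus.

Yes — it overlaps Marcus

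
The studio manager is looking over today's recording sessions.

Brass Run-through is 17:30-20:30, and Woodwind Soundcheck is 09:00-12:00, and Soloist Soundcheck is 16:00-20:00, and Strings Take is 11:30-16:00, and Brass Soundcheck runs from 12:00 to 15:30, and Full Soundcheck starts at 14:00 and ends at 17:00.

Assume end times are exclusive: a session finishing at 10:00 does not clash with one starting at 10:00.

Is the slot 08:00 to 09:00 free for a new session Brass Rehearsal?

Yes — the slot is free

Woodwind Soundcheck: starts 09:00 at or after Brass Rehearsal ends 09:00 → clear.
Strings Take: starts 11:30 at or after Brass Rehearsal ends 09:00 → clear.
Brass Soundcheck: starts 12:00 at or after Brass Rehearsal ends 09:00 → clear.
Full Soundcheck: starts 14:00 at or after Brass Rehearsal ends 09:00 → clear.
Soloist Soundcheck: starts 16:00 at or after Brass Rehearsal ends 09:00 → clear.
Brass Run-through: starts 17:30 at or after Brass Rehearsal ends 09:00 → clear.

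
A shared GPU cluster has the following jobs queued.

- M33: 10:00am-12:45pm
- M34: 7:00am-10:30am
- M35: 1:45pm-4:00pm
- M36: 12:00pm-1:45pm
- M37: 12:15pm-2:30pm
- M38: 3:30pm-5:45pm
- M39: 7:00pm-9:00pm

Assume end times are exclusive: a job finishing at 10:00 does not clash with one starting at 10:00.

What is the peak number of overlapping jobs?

3

Sweep the timeline, counting +1 at each start and −1 at each end (ends before starts at a tie):
7:00am start M34 → 1
10:00am start M33 → 2
10:30am end M34 → 1
12:00pm start M36 → 2
12:15pm start M37 → 3
12:45pm end M33 → 2
1:45pm end M36 → 1
1:45pm start M35 → 2
2:30pm end M37 → 1
3:30pm start M38 → 2
4:00pm end M35 → 1
5:45pm end M38 → 0
7:00pm start M39 → 1
9:00pm end M39 → 0
Peak is 3, at 12:15pm (M33, M36, M37).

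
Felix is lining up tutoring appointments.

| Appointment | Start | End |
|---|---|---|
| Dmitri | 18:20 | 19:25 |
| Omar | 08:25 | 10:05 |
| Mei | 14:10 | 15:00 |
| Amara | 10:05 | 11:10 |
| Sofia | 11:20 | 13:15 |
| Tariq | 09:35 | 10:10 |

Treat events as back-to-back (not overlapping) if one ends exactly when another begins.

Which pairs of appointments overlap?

Two intervals overlap when each starts before the other ends.
Sorted by start: Omar, Tariq, Amara, Sofia, Mei, Dmitri.
Tariq starts before Omar ends → Omar and Tariq overlap.
Amara starts exactly when Omar ends (back-to-back, no overlap), so Omar has no further overlaps.
Amara starts before Tariq ends → Tariq and Amara overlap.
Sofia starts after Tariq ends, so Tariq has no further overlaps.
Sofia starts after Amara ends, so Amara has no further overlaps.
Mei starts after Sofia ends, so Sofia has no further overlaps.
Dmitri starts after Mei ends.

Amara & Tariq, Omar & Tariq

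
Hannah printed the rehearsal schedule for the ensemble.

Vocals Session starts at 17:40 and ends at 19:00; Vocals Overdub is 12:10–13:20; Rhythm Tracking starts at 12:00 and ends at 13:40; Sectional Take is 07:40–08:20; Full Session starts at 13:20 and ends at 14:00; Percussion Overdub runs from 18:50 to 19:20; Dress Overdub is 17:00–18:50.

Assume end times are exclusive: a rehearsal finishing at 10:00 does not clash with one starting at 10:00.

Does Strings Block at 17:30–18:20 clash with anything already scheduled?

Sectional Take: ends 08:20 at or before Strings Block starts 17:30 → clear.
Rhythm Tracking: ends 13:40 at or before Strings Block starts 17:30 → clear.
Vocals Overdub: ends 13:20 at or before Strings Block starts 17:30 → clear.
Full Session: ends 14:00 at or before Strings Block starts 17:30 → clear.
Dress Overdub: starts 17:00 before Strings Block ends 18:20, and ends 18:50 after Strings Block starts 17:30 → overlap.
Vocals Session: starts 17:40 before Strings Block ends 18:20, and ends 19:00 after Strings Block starts 17:30 → overlap.
Percussion Overdub: starts 18:50 at or after Strings Block ends 18:20 → clear.
Strings Block overlaps Dress Overdub, Vocals Session.

Yes — it overlaps Dress Overdub, Vocals Session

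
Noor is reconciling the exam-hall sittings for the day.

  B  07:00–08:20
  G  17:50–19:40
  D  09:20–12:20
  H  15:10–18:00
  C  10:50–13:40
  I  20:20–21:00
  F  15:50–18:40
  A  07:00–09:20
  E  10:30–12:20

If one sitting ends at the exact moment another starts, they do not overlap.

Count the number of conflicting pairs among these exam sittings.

Sorted by start: A, B, D, E, C, H, F, G, I.
B starts before A ends → A and B overlap.
D starts exactly when A ends (back-to-back, no overlap), so A has no further overlaps.
D starts after B ends, so B has no further overlaps.
E starts before D ends → D and E overlap.
C starts before D ends → D and C overlap.
H starts after D ends, so D has no further overlaps.
C starts before E ends → E and C overlap.
H starts after E ends, so E has no further overlaps.
H starts after C ends, so C has no further overlaps.
F starts before H ends → H and F overlap.
G starts before H ends → H and G overlap.
I starts after H ends.
G starts before F ends → F and G overlap.
I starts after F ends.
I starts after G ends.
Overlapping pairs: A & B, C & D, C & E, D & E, F & G, F & H, G & H — 7 in total.

7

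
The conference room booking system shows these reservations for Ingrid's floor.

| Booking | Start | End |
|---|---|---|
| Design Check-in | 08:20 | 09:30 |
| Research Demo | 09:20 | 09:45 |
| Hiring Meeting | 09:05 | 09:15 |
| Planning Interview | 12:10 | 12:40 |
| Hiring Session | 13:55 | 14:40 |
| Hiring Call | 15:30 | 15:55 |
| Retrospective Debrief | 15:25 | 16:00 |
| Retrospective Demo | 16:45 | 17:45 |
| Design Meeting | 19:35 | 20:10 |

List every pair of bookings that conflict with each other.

Sorted by start: Design Check-in, Hiring Meeting, Research Demo, Planning Interview, Hiring Session, Retrospective Debrief, Hiring Call, Retrospective Demo, Design Meeting.
Hiring Meeting starts before Design Check-in ends → Design Check-in and Hiring Meeting overlap.
Research Demo starts before Design Check-in ends → Design Check-in and Research Demo overlap.
Planning Interview starts after Design Check-in ends, so Design Check-in has no further overlaps.
Research Demo starts after Hiring Meeting ends, so Hiring Meeting has no further overlaps.
Planning Interview starts after Research Demo ends, so Research Demo has no further overlaps.
Hiring Session starts after Planning Interview ends, so Planning Interview has no further overlaps.
Retrospective Debrief starts after Hiring Session ends, so Hiring Session has no further overlaps.
Hiring Call starts before Retrospective Debrief ends → Retrospective Debrief and Hiring Call overlap.
Retrospective Demo starts after Retrospective Debrief ends, so Retrospective Debrief has no further overlaps.
Retrospective Demo starts after Hiring Call ends, so Hiring Call has no further overlaps.
Design Meeting starts after Retrospective Demo ends.

Design Check-in & Hiring Meeting, Design Check-in & Research Demo, Hiring Call & Retrospective Debrief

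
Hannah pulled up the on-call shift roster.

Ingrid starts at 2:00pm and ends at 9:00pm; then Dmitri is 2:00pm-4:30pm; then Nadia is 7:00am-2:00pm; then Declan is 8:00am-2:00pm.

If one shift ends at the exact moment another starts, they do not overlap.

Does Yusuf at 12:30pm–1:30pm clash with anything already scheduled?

Nadia: starts 7:00am before Yusuf ends 1:30pm, and ends 2:00pm after Yusuf starts 12:30pm → overlap.
Declan: starts 8:00am before Yusuf ends 1:30pm, and ends 2:00pm after Yusuf starts 12:30pm → overlap.
Dmitri: starts 2:00pm at or after Yusuf ends 1:30pm → clear.
Ingrid: starts 2:00pm at or after Yusuf ends 1:30pm → clear.
Yusuf overlaps Declan, Nadia.

Yes — it overlaps Declan, Nadia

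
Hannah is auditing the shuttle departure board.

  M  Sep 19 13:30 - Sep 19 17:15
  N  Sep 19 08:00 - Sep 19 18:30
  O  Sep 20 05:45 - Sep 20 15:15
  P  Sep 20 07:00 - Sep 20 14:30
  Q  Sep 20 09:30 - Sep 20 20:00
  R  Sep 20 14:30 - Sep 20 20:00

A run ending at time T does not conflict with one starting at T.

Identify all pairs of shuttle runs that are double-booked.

Sorted by start: N, M, O, P, Q, R.
M starts before N ends → N and M overlap.
O starts after N ends, so nothing later overlaps N either.
O starts after M ends, so nothing later overlaps M either.
P starts before O ends → O and P overlap.
Q starts before O ends → O and Q overlap.
R starts before O ends → O and R overlap.
Q starts before P ends → P and Q overlap.
R starts exactly when P ends (back-to-back, no overlap).
R starts before Q ends → Q and R overlap.

M & N, O & P, O & Q, O & R, P & Q, Q & R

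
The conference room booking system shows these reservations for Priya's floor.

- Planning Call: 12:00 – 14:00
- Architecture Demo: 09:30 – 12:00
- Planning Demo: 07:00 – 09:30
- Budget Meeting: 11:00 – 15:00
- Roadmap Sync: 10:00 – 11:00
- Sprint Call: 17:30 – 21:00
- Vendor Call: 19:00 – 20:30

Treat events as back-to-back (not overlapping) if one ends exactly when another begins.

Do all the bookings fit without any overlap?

Two intervals overlap when each starts before the other ends.
Sorted by start: Planning Demo, Architecture Demo, Roadmap Sync, Budget Meeting, Planning Call, Sprint Call, Vendor Call.
Architecture Demo starts exactly when Planning Demo ends (back-to-back, no overlap), so Planning Demo has no further overlaps.
Roadmap Sync starts before Architecture Demo ends → Architecture Demo and Roadmap Sync overlap.
That's a conflict, so the schedule is not conflict-free.

No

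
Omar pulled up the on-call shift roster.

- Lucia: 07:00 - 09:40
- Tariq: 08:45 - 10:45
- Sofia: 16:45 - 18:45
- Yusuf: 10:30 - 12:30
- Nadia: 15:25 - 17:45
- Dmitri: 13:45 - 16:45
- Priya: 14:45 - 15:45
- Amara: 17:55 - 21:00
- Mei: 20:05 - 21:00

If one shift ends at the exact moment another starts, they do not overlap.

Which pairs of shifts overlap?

Sorted by start: Lucia, Tariq, Yusuf, Dmitri, Priya, Nadia, Sofia, Amara, Mei.
Tariq starts before Lucia ends → Lucia and Tariq overlap.
Yusuf starts after Lucia ends, so nothing later overlaps Lucia either.
Yusuf starts before Tariq ends → Tariq and Yusuf overlap.
Dmitri starts after Tariq ends, so nothing later overlaps Tariq either.
Dmitri starts after Yusuf ends, so nothing later overlaps Yusuf either.
Priya starts before Dmitri ends → Dmitri and Priya overlap.
Nadia starts before Dmitri ends → Dmitri and Nadia overlap.
Sofia starts exactly when Dmitri ends (back-to-back, no overlap), so nothing later overlaps Dmitri either.
Nadia starts before Priya ends → Priya and Nadia overlap.
Sofia starts after Priya ends, so nothing later overlaps Priya either.
Sofia starts before Nadia ends → Nadia and Sofia overlap.
Amara starts after Nadia ends, so nothing later overlaps Nadia either.
Amara starts before Sofia ends → Sofia and Amara overlap.
Mei starts after Sofia ends.
Mei starts before Amara ends → Amara and Mei overlap.

Amara & Mei, Amara & Sofia, Dmitri & Nadia, Dmitri & Priya, Lucia & Tariq, Nadia & Priya, Nadia & Sofia, Tariq & Yusuf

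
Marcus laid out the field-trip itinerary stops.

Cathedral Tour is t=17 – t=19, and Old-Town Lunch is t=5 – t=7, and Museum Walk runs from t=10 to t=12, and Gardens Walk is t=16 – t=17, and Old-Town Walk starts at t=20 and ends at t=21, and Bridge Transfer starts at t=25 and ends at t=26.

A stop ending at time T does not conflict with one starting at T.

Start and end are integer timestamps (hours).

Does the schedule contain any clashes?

Sorted by start: Old-Town Lunch, Museum Walk, Gardens Walk, Cathedral Tour, Old-Town Walk, Bridge Transfer.
Museum Walk starts after Old-Town Lunch ends, so Old-Town Lunch has no further overlaps.
Gardens Walk starts after Museum Walk ends, so Museum Walk has no further overlaps.
Cathedral Tour starts exactly when Gardens Walk ends (back-to-back, no overlap), so Gardens Walk has no further overlaps.
Old-Town Walk starts after Cathedral Tour ends, so Cathedral Tour has no further overlaps.
Bridge Transfer starts after Old-Town Walk ends.
Every pair is clear; the schedule has no overlaps.

No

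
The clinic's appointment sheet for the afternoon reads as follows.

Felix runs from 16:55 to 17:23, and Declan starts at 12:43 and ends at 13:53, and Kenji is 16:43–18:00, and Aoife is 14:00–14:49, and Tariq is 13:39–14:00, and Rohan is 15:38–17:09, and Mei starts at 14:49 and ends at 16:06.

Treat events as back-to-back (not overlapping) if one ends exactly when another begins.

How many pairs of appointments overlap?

5

Two intervals overlap when each starts before the other ends.
Sorted by start: Declan, Tariq, Aoife, Mei, Rohan, Kenji, Felix.
Tariq starts before Declan ends → Declan and Tariq overlap.
Aoife starts after Declan ends; Declan is clear from here.
Aoife starts exactly when Tariq ends (back-to-back, no overlap); Tariq is clear from here.
Mei starts exactly when Aoife ends (back-to-back, no overlap); Aoife is clear from here.
Rohan starts before Mei ends → Mei and Rohan overlap.
Kenji starts after Mei ends; Mei is clear from here.
Kenji starts before Rohan ends → Rohan and Kenji overlap.
Felix starts before Rohan ends → Rohan and Felix overlap.
Felix starts before Kenji ends → Kenji and Felix overlap.
Overlapping pairs: Declan & Tariq, Felix & Kenji, Felix & Rohan, Kenji & Rohan, Mei & Rohan — 5 in total.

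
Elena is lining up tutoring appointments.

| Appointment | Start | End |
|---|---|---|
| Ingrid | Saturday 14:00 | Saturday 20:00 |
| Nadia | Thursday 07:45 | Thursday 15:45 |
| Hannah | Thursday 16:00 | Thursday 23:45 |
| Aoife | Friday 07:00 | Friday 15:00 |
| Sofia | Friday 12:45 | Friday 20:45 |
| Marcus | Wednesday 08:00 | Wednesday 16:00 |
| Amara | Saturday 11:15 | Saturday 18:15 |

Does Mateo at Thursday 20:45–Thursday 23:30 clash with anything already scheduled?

Yes — it overlaps Hannah

Marcus: ends Wednesday 16:00 at or before Mateo starts Thursday 20:45 → clear.
Nadia: ends Thursday 15:45 at or before Mateo starts Thursday 20:45 → clear.
Hannah: starts Thursday 16:00 before Mateo ends Thursday 23:30, and ends Thursday 23:45 after Mateo starts Thursday 20:45 → overlap.
Aoife: starts Friday 07:00 at or after Mateo ends Thursday 23:30 → clear.
Sofia: starts Friday 12:45 at or after Mateo ends Thursday 23:30 → clear.
Amara: starts Saturday 11:15 at or after Mateo ends Thursday 23:30 → clear.
Ingrid: starts Saturday 14:00 at or after Mateo ends Thursday 23:30 → clear.
Mateo overlaps Hannah.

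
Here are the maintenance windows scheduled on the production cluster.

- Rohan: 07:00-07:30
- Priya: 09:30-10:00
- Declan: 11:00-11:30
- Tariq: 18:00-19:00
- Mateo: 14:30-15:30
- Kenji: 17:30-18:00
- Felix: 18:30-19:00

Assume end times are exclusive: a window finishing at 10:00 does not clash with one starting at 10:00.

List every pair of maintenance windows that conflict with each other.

Felix & Tariq

Sorted by start: Rohan, Priya, Declan, Mateo, Kenji, Tariq, Felix.
Priya starts after Rohan ends, so nothing later overlaps Rohan either.
Declan starts after Priya ends, so nothing later overlaps Priya either.
Mateo starts after Declan ends, so nothing later overlaps Declan either.
Kenji starts after Mateo ends, so nothing later overlaps Mateo either.
Tariq starts exactly when Kenji ends (back-to-back, no overlap), so nothing later overlaps Kenji either.
Felix starts before Tariq ends → Tariq and Felix overlap.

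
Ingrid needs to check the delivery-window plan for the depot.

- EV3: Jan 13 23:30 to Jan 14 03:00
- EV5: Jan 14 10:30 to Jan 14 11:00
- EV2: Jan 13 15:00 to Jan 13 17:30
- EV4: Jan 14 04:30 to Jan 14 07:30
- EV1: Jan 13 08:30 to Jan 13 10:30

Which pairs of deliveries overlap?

no overlapping pairs

Sorted by start: EV1, EV2, EV3, EV4, EV5.
EV2 starts after EV1 ends — done with EV1.
EV3 starts after EV2 ends — done with EV2.
EV4 starts after EV3 ends — done with EV3.
EV5 starts after EV4 ends.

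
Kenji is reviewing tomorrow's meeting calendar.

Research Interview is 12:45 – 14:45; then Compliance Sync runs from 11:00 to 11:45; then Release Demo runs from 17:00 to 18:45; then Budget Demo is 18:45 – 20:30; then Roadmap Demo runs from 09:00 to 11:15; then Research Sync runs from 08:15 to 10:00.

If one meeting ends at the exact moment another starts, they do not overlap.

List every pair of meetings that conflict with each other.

Compliance Sync & Roadmap Demo, Research Sync & Roadmap Demo

Sorted by start: Research Sync, Roadmap Demo, Compliance Sync, Research Interview, Release Demo, Budget Demo.
Roadmap Demo starts before Research Sync ends → Research Sync and Roadmap Demo overlap.
Compliance Sync starts after Research Sync ends; Research Sync is clear from here.
Compliance Sync starts before Roadmap Demo ends → Roadmap Demo and Compliance Sync overlap.
Research Interview starts after Roadmap Demo ends; Roadmap Demo is clear from here.
Research Interview starts after Compliance Sync ends; Compliance Sync is clear from here.
Release Demo starts after Research Interview ends; Research Interview is clear from here.
Budget Demo starts exactly when Release Demo ends (back-to-back, no overlap).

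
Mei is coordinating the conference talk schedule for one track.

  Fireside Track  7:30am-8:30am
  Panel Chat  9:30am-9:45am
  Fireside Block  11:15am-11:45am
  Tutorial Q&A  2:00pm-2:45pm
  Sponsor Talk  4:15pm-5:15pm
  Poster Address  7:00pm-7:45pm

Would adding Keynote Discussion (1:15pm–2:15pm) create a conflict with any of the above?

Fireside Track: ends 8:30am at or before Keynote Discussion starts 1:15pm → clear.
Panel Chat: ends 9:45am at or before Keynote Discussion starts 1:15pm → clear.
Fireside Block: ends 11:45am at or before Keynote Discussion starts 1:15pm → clear.
Tutorial Q&A: starts 2:00pm before Keynote Discussion ends 2:15pm, and ends 2:45pm after Keynote Discussion starts 1:15pm → overlap.
Sponsor Talk: starts 4:15pm at or after Keynote Discussion ends 2:15pm → clear.
Poster Address: starts 7:00pm at or after Keynote Discussion ends 2:15pm → clear.
Keynote Discussion overlaps Tutorial Q&A.

Yes — it overlaps Tutorial Q&A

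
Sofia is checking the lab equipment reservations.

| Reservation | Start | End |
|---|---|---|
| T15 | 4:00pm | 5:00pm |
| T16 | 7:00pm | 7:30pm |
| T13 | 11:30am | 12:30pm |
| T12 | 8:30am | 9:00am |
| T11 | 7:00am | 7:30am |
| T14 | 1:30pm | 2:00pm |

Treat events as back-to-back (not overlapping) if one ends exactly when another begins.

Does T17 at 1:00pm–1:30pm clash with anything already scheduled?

T11: ends 7:30am at or before T17 starts 1:00pm → clear.
T12: ends 9:00am at or before T17 starts 1:00pm → clear.
T13: ends 12:30pm at or before T17 starts 1:00pm → clear.
T14: starts 1:30pm at or after T17 ends 1:30pm → clear.
T15: starts 4:00pm at or after T17 ends 1:30pm → clear.
T16: starts 7:00pm at or after T17 ends 1:30pm → clear.

No — it doesn't clash with anything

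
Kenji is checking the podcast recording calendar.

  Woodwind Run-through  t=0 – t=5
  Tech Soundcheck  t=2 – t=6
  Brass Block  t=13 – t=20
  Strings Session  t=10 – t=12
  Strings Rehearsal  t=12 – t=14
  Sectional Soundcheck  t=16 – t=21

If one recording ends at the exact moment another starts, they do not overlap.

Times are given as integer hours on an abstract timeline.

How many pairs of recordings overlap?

Sorted by start: Woodwind Run-through, Tech Soundcheck, Strings Session, Strings Rehearsal, Brass Block, Sectional Soundcheck.
Tech Soundcheck starts before Woodwind Run-through ends → Woodwind Run-through and Tech Soundcheck overlap.
Strings Session starts after Woodwind Run-through ends; Woodwind Run-through is clear from here.
Strings Session starts after Tech Soundcheck ends; Tech Soundcheck is clear from here.
Strings Rehearsal starts exactly when Strings Session ends (back-to-back, no overlap); Strings Session is clear from here.
Brass Block starts before Strings Rehearsal ends → Strings Rehearsal and Brass Block overlap.
Sectional Soundcheck starts after Strings Rehearsal ends.
Sectional Soundcheck starts before Brass Block ends → Brass Block and Sectional Soundcheck overlap.
Overlapping pairs: Brass Block & Sectional Soundcheck, Brass Block & Strings Rehearsal, Tech Soundcheck & Woodwind Run-through — 3 in total.

3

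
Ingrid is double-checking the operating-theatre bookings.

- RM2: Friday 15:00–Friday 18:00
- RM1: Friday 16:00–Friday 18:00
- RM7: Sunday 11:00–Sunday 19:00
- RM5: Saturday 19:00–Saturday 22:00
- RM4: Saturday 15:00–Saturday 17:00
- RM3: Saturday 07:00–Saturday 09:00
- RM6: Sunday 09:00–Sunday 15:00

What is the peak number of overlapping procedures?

2

Walk through starts and ends in time order (an end at T is processed before a start at T):
Friday 15:00 start RM2 → 1
Friday 16:00 start RM1 → 2
Friday 18:00 end RM1 → 1
Friday 18:00 end RM2 → 0
Saturday 07:00 start RM3 → 1
Saturday 09:00 end RM3 → 0
Saturday 15:00 start RM4 → 1
Saturday 17:00 end RM4 → 0
Saturday 19:00 start RM5 → 1
Saturday 22:00 end RM5 → 0
Sunday 09:00 start RM6 → 1
Sunday 11:00 start RM7 → 2
Sunday 15:00 end RM6 → 1
Sunday 19:00 end RM7 → 0
Peak is 2, at Friday 16:00 (RM1, RM2).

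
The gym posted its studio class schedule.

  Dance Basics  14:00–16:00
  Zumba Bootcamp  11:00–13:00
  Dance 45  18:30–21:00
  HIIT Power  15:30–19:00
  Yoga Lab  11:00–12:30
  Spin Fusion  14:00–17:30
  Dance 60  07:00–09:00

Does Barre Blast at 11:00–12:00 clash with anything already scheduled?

Dance 60: ends 09:00 at or before Barre Blast starts 11:00 → clear.
Yoga Lab: starts 11:00 before Barre Blast ends 12:00, and ends 12:30 after Barre Blast starts 11:00 → overlap.
Zumba Bootcamp: starts 11:00 before Barre Blast ends 12:00, and ends 13:00 after Barre Blast starts 11:00 → overlap.
Spin Fusion: starts 14:00 at or after Barre Blast ends 12:00 → clear.
Dance Basics: starts 14:00 at or after Barre Blast ends 12:00 → clear.
HIIT Power: starts 15:30 at or after Barre Blast ends 12:00 → clear.
Dance 45: starts 18:30 at or after Barre Blast ends 12:00 → clear.
Barre Blast overlaps Yoga Lab, Zumba Bootcamp.

Yes — it overlaps Yoga Lab, Zumba Bootcamp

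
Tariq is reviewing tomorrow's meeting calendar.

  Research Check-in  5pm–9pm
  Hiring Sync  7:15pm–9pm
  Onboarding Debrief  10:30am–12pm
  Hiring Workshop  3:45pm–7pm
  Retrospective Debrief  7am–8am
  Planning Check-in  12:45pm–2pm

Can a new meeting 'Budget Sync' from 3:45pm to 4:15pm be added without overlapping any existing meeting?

Retrospective Debrief: ends 8am at or before Budget Sync starts 3:45pm → clear.
Onboarding Debrief: ends 12pm at or before Budget Sync starts 3:45pm → clear.
Planning Check-in: ends 2pm at or before Budget Sync starts 3:45pm → clear.
Hiring Workshop: starts 3:45pm before Budget Sync ends 4:15pm, and ends 7pm after Budget Sync starts 3:45pm → overlap.
Research Check-in: starts 5pm at or after Budget Sync ends 4:15pm → clear.
Hiring Sync: starts 7:15pm at or after Budget Sync ends 4:15pm → clear.
Budget Sync overlaps Hiring Workshop.

No — it overlaps Hiring Workshop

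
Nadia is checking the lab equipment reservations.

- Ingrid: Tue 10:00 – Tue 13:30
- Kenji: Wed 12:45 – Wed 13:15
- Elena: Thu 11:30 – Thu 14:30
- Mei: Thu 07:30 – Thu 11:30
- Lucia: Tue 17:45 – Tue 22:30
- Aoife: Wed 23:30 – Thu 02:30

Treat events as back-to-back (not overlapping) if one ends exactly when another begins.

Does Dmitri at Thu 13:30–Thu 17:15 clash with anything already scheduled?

Yes — it overlaps Elena

Ingrid: ends Tue 13:30 at or before Dmitri starts Thu 13:30 → clear.
Lucia: ends Tue 22:30 at or before Dmitri starts Thu 13:30 → clear.
Kenji: ends Wed 13:15 at or before Dmitri starts Thu 13:30 → clear.
Aoife: ends Thu 02:30 at or before Dmitri starts Thu 13:30 → clear.
Mei: ends Thu 11:30 at or before Dmitri starts Thu 13:30 → clear.
Elena: starts Thu 11:30 before Dmitri ends Thu 17:15, and ends Thu 14:30 after Dmitri starts Thu 13:30 → overlap.
Dmitri overlaps Elena.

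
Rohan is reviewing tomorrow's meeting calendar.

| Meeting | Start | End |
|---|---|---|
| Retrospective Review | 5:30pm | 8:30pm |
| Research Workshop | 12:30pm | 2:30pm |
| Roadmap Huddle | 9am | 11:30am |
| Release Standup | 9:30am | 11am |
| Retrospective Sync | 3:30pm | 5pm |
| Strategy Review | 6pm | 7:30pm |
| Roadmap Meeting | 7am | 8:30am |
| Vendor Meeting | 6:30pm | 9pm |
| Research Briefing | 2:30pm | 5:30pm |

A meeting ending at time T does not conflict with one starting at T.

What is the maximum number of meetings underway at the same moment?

3

Sweep the timeline, counting +1 at each start and −1 at each end (ends before starts at a tie):
7am start Roadmap Meeting → 1
8:30am end Roadmap Meeting → 0
9am start Roadmap Huddle → 1
9:30am start Release Standup → 2
11am end Release Standup → 1
11:30am end Roadmap Huddle → 0
12:30pm start Research Workshop → 1
2:30pm end Research Workshop → 0
2:30pm start Research Briefing → 1
3:30pm start Retrospective Sync → 2
5pm end Retrospective Sync → 1
5:30pm end Research Briefing → 0
5:30pm start Retrospective Review → 1
6pm start Strategy Review → 2
6:30pm start Vendor Meeting → 3
7:30pm end Strategy Review → 2
8:30pm end Retrospective Review → 1
9pm end Vendor Meeting → 0
Peak is 3, at 6:30pm (Retrospective Review, Strategy Review, Vendor Meeting).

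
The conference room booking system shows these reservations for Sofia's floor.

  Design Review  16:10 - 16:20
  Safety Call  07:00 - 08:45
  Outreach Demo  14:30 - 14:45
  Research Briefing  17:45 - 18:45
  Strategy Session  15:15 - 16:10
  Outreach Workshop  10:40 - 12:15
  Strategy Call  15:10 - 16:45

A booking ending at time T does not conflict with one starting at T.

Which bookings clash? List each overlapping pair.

Design Review & Strategy Call, Strategy Call & Strategy Session

Check each pair: they overlap iff neither finishes before the other starts.
Sorted by start: Safety Call, Outreach Workshop, Outreach Demo, Strategy Call, Strategy Session, Design Review, Research Briefing.
Outreach Workshop starts after Safety Call ends — done with Safety Call.
Outreach Demo starts after Outreach Workshop ends — done with Outreach Workshop.
Strategy Call starts after Outreach Demo ends — done with Outreach Demo.
Strategy Session starts before Strategy Call ends → Strategy Call and Strategy Session overlap.
Design Review starts before Strategy Call ends → Strategy Call and Design Review overlap.
Research Briefing starts after Strategy Call ends.
Design Review starts exactly when Strategy Session ends (back-to-back, no overlap) — done with Strategy Session.
Research Briefing starts after Design Review ends.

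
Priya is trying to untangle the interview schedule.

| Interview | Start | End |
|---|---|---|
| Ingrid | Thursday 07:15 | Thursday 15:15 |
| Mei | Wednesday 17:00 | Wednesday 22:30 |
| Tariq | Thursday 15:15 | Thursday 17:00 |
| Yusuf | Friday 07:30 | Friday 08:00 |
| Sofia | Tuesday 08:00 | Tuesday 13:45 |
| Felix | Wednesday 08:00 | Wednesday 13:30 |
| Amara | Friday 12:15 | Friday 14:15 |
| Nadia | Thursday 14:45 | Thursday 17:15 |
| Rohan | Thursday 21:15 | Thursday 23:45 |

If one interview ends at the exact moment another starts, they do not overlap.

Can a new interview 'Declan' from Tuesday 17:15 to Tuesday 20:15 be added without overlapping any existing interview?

Yes — the slot is free

Sofia: ends Tuesday 13:45 at or before Declan starts Tuesday 17:15 → clear.
Felix: starts Wednesday 08:00 at or after Declan ends Tuesday 20:15 → clear.
Mei: starts Wednesday 17:00 at or after Declan ends Tuesday 20:15 → clear.
Ingrid: starts Thursday 07:15 at or after Declan ends Tuesday 20:15 → clear.
Nadia: starts Thursday 14:45 at or after Declan ends Tuesday 20:15 → clear.
Tariq: starts Thursday 15:15 at or after Declan ends Tuesday 20:15 → clear.
Rohan: starts Thursday 21:15 at or after Declan ends Tuesday 20:15 → clear.
Yusuf: starts Friday 07:30 at or after Declan ends Tuesday 20:15 → clear.
Amara: starts Friday 12:15 at or after Declan ends Tuesday 20:15 → clear.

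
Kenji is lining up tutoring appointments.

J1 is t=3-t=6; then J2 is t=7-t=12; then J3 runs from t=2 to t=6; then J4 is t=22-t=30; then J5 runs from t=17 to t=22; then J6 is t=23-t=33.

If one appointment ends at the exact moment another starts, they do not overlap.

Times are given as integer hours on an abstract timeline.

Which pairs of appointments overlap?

Sorted by start: J3, J1, J2, J5, J4, J6.
J1 starts before J3 ends → J3 and J1 overlap.
J2 starts after J3 ends, so nothing later overlaps J3 either.
J2 starts after J1 ends, so nothing later overlaps J1 either.
J5 starts after J2 ends, so nothing later overlaps J2 either.
J4 starts exactly when J5 ends (back-to-back, no overlap), so nothing later overlaps J5 either.
J6 starts before J4 ends → J4 and J6 overlap.

J1 & J3, J4 & J6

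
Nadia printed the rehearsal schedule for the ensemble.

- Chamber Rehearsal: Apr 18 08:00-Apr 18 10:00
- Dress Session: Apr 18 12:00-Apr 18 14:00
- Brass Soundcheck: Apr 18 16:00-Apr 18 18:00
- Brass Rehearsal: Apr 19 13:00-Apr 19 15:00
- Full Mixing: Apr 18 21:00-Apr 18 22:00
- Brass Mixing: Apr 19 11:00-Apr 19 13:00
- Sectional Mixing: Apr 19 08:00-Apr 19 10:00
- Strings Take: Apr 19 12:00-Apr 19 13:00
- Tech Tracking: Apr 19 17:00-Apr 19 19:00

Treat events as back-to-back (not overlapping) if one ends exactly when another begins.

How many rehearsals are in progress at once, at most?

2

Sweep the timeline, counting +1 at each start and −1 at each end (ends before starts at a tie):
Apr 18 08:00 start Chamber Rehearsal → 1
Apr 18 10:00 end Chamber Rehearsal → 0
Apr 18 12:00 start Dress Session → 1
Apr 18 14:00 end Dress Session → 0
Apr 18 16:00 start Brass Soundcheck → 1
Apr 18 18:00 end Brass Soundcheck → 0
Apr 18 21:00 start Full Mixing → 1
Apr 18 22:00 end Full Mixing → 0
Apr 19 08:00 start Sectional Mixing → 1
Apr 19 10:00 end Sectional Mixing → 0
Apr 19 11:00 start Brass Mixing → 1
Apr 19 12:00 start Strings Take → 2
Apr 19 13:00 end Brass Mixing → 1
Apr 19 13:00 end Strings Take → 0
Apr 19 13:00 start Brass Rehearsal → 1
Apr 19 15:00 end Brass Rehearsal → 0
Apr 19 17:00 start Tech Tracking → 1
Apr 19 19:00 end Tech Tracking → 0
Peak is 2, at Apr 19 12:00 (Brass Mixing, Strings Take).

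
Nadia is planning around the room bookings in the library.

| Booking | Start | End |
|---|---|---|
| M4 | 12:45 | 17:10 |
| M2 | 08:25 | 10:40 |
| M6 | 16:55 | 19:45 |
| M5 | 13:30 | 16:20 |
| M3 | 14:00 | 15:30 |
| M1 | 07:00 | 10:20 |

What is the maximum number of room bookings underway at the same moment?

Sweep the timeline, counting +1 at each start and −1 at each end (ends before starts at a tie):
07:00 start M1 → 1
08:25 start M2 → 2
10:20 end M1 → 1
10:40 end M2 → 0
12:45 start M4 → 1
13:30 start M5 → 2
14:00 start M3 → 3
15:30 end M3 → 2
16:20 end M5 → 1
16:55 start M6 → 2
17:10 end M4 → 1
19:45 end M6 → 0
Peak is 3, at 14:00 (M3, M4, M5).

3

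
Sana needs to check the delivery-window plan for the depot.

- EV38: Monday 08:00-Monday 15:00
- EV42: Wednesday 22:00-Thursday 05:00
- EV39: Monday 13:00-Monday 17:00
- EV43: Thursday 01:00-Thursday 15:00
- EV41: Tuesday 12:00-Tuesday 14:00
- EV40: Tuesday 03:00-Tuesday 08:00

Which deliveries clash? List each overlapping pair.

Two intervals overlap when each starts before the other ends.
Sorted by start: EV38, EV39, EV40, EV41, EV42, EV43.
EV39 starts before EV38 ends → EV38 and EV39 overlap.
EV40 starts after EV38 ends, so nothing later overlaps EV38 either.
EV40 starts after EV39 ends, so nothing later overlaps EV39 either.
EV41 starts after EV40 ends, so nothing later overlaps EV40 either.
EV42 starts after EV41 ends, so nothing later overlaps EV41 either.
EV43 starts before EV42 ends → EV42 and EV43 overlap.

EV38 & EV39, EV42 & EV43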